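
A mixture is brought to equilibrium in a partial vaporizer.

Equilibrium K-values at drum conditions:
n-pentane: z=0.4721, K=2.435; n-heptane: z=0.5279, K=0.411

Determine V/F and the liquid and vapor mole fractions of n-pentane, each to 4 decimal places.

Material balance + equilibrium reduce to Σ zᵢ(Kᵢ−1)/(1+V/F(Kᵢ−1)) = 0.
Feasibility: ΣzᵢKᵢ = 1.3665, Σzᵢ/Kᵢ = 1.4783 — both > 1, two phases present.
Binary case is linear: z₁(K₁−1)(1+V/F(K₂−1)) + z₂(K₂−1)(1+V/F(K₁−1)) = 0
⇒ V/F = [z₁(K₁−1)+z₂(K₂−1)] / [−(K₁−1)(K₂−1)] = 0.36653/0.84521 = 0.4337
Compositions from xᵢ = zᵢ/(1+V/F(Kᵢ−1)), yᵢ = Kᵢxᵢ:
  n-pentane: x = 0.2910, y = 0.7086
  n-heptane: x = 0.7090, y = 0.2914

V/F = 0.4337, x_n-pentane = 0.2910, y_n-pentane = 0.7086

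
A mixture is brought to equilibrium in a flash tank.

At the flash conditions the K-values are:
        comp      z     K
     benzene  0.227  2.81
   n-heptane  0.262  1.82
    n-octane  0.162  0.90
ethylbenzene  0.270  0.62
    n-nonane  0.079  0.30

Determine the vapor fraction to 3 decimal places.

ψ = 0.814

Material balance + equilibrium reduce to Σ zᵢ(Kᵢ−1)/(1+ψ(Kᵢ−1)) = 0.
g(0) = ΣzᵢKᵢ − 1 = 0.452 and g(1) = 1 − Σzᵢ/Kᵢ = -0.104, so a root lies in (0, 1).
Iterate (Newton) starting at ψ = 0.5:
  ψ = 0.500: g = 0.1393, g' = -0.446 → ψ = 0.812
  ψ = 0.812: g = 0.0012, g' = -0.477 → ψ = 0.814
Converged at ψ = 0.814.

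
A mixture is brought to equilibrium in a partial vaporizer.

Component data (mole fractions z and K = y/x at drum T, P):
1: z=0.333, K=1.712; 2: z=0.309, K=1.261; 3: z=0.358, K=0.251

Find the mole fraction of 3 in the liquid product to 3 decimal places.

x_3 = 0.395

Iterate (Newton) starting at β = 0.4:
  β = 0.400: g = -0.1253, g' = -0.529 → β = 0.163
  β = 0.163: g = -0.0157, g' = -0.416 → β = 0.125
Converged at β = 0.125.
Compositions from xᵢ = zᵢ/(1+β(Kᵢ−1)), yᵢ = Kᵢxᵢ:
  1: x = 0.306, y = 0.524
  2: x = 0.299, y = 0.377
  3: x = 0.395, y = 0.099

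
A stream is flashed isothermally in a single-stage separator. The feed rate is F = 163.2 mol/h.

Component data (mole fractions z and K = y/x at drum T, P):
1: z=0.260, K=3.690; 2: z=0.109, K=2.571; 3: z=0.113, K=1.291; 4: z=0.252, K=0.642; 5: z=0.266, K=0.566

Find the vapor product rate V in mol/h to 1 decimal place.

V = 138.7 mol/h

Rachford–Rice: g(β) = Σ zᵢ(Kᵢ−1)/(1+β(Kᵢ−1)) = 0.
g(0) = ΣzᵢKᵢ − 1 = 0.698 and g(1) = 1 − Σzᵢ/Kᵢ = -0.063, so a root lies in (0, 1).
Iterate (Newton) starting at β = 0.59:
  β = 0.590: g = 0.1177, g' = -0.503 → β = 0.824
  β = 0.824: g = 0.0109, g' = -0.426 → β = 0.850
Converged at β = 0.850.
Then V = β·F = 0.8498·163.2 = 138.7 mol/h and L = F − V = 24.5 mol/h.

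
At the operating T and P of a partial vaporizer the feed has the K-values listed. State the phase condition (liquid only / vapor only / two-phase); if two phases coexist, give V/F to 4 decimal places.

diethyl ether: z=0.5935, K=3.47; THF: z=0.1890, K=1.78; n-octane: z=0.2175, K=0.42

ΣzᵢKᵢ = 2.4872; Σzᵢ/Kᵢ = 0.7951.
Since Σzᵢ/Kᵢ < 1 the mixture is above its dew point — single vapor phase.

vapor only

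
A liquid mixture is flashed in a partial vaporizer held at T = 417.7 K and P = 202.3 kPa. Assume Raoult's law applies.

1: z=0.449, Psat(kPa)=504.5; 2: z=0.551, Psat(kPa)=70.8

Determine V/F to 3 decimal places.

Raoult's law: Kᵢ = Pᵢˢᵃᵗ/P = Pᵢˢᵃᵗ/202.3.
  K_1 = 504.5/202.3 = 2.49382, K_2 = 70.8/202.3 = 0.34998
Material balance + equilibrium reduce to Σ zᵢ(Kᵢ−1)/(1+V/F(Kᵢ−1)) = 0.
Check two-phase: ΣzᵢKᵢ = 1.313 > 1 and Σzᵢ/Kᵢ = 1.754 > 1, so g(0) = 0.313 > 0 and g(1) = -0.754 < 0.
Binary case is linear: z₁(K₁−1)(1+V/F(K₂−1)) + z₂(K₂−1)(1+V/F(K₁−1)) = 0
⇒ V/F = [z₁(K₁−1)+z₂(K₂−1)] / [−(K₁−1)(K₂−1)] = 0.3126/0.9710 = 0.322

V/F = 0.322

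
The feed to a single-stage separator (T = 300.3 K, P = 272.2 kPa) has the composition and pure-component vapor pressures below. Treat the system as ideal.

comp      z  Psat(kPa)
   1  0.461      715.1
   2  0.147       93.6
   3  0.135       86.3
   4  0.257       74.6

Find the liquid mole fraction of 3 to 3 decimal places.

x_3 = 0.174

Raoult's law: Kᵢ = Pᵢˢᵃᵗ/P = Pᵢˢᵃᵗ/272.2.
  K_1 = 715.1/272.2 = 2.62711, K_2 = 93.6/272.2 = 0.34386, K_3 = 86.3/272.2 = 0.31705, K_4 = 74.6/272.2 = 0.27406
Let β = V/F and solve Σ zᵢ(Kᵢ−1)/(1+β(Kᵢ−1)) = 0.
Feasibility: ΣzᵢKᵢ = 1.375, Σzᵢ/Kᵢ = 1.967 — both > 1, two phases present.
Iterate (Newton) starting at β = 0.68:
  β = 0.680: g = -0.3586, g' = -1.229 → β = 0.388
  β = 0.388: g = -0.0549, g' = -0.952 → β = 0.330
  β = 0.330: g = 0.0001, g' = -0.959 → β = 0.331
Converged at β = 0.331.
Compositions from xᵢ = zᵢ/(1+β(Kᵢ−1)), yᵢ = Kᵢxᵢ:
  1: x = 0.300, y = 0.787
  2: x = 0.188, y = 0.065
  3: x = 0.174, y = 0.055
  4: x = 0.338, y = 0.093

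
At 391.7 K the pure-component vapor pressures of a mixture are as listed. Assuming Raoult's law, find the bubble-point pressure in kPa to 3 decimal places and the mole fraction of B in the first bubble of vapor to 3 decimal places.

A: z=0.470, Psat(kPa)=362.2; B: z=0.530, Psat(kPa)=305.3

Pbub = 332.043 kPa, y_B = 0.487

At the bubble point ψ → 0, so ΣzᵢKᵢ = 1 with Kᵢ = Pᵢˢᵃᵗ/P ⇒ P = ΣzᵢPᵢˢᵃᵗ.
P = 0.470·362.2 + 0.530·305.3 = 332.043 kPa
yᵢ = zᵢPᵢˢᵃᵗ/P ⇒ y_B = 0.530·305.3/332.043 = 0.487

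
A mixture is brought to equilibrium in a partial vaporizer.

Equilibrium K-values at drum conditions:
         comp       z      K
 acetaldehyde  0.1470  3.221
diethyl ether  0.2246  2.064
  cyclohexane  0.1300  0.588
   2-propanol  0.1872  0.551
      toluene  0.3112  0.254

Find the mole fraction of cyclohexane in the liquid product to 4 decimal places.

x_cyclohexane = 0.1416

Newton iteration, ψ⁰ = 0.53:
  ψ = 0.5300: g = -0.26003, g' = -0.8318 → ψ = 0.2174
  ψ = 0.2174: g = -0.01481, g' = -0.8172 → ψ = 0.1993
  ψ = 0.1993: g = 0.00013, g' = -0.8322 → ψ = 0.1994
Converged at ψ = 0.1994.
Compositions from xᵢ = zᵢ/(1+ψ(Kᵢ−1)), yᵢ = Kᵢxᵢ:
  acetaldehyde: x = 0.1019, y = 0.3281
  diethyl ether: x = 0.1853, y = 0.3824
  cyclohexane: x = 0.1416, y = 0.0833
  2-propanol: x = 0.2056, y = 0.1133
  toluene: x = 0.3656, y = 0.0929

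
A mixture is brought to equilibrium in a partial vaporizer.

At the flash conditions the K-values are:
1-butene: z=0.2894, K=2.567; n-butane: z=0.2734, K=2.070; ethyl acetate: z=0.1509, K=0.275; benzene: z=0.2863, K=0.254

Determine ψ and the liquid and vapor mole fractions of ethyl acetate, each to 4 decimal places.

Rachford–Rice: g(ψ) = Σ zᵢ(Kᵢ−1)/(1+ψ(Kᵢ−1)) = 0.
Feasibility: ΣzᵢKᵢ = 1.4230, Σzᵢ/Kᵢ = 1.9207 — both > 1, two phases present.
Newton–Raphson from ψ = 0.42:
  ψ = 0.4200: g = 0.00699, g' = -0.9093 → ψ = 0.4277
Converged at ψ = 0.4277.
Compositions from xᵢ = zᵢ/(1+ψ(Kᵢ−1)), yᵢ = Kᵢxᵢ:
  1-butene: x = 0.1733, y = 0.4448
  n-butane: x = 0.1876, y = 0.3883
  ethyl acetate: x = 0.2187, y = 0.0601
  benzene: x = 0.4204, y = 0.1068

ψ = 0.4277, x_ethyl acetate = 0.2187, y_ethyl acetate = 0.0601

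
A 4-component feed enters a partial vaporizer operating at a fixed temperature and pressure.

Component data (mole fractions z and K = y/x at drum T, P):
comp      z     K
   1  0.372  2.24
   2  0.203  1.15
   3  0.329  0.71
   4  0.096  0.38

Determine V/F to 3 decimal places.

V/F = 0.848

Rachford–Rice: g(V/F) = Σ zᵢ(Kᵢ−1)/(1+V/F(Kᵢ−1)) = 0.
Check two-phase: ΣzᵢKᵢ = 1.337 > 1 and Σzᵢ/Kᵢ = 1.059 > 1, so g(0) = 0.337 > 0 and g(1) = -0.059 < 0.
Newton–Raphson from V/F = 0.5:
  V/F = 0.500: g = 0.1152, g' = -0.337 → V/F = 0.842
  V/F = 0.842: g = 0.0021, g' = -0.350 → V/F = 0.848
Converged at V/F = 0.848.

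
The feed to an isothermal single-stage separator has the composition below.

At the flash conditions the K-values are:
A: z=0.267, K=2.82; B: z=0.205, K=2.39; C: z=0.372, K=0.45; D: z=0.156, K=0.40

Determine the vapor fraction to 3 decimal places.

Newton iteration, ψ⁰ = 0.5:
  ψ = 0.500: g = 0.0066, g' = -0.709 → ψ = 0.509
Converged at ψ = 0.509.

ψ = 0.509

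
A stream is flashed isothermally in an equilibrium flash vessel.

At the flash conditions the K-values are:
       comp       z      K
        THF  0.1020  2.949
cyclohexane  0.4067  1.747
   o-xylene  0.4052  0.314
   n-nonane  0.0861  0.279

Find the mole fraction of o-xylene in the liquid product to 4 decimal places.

Let ψ = V/F and solve Σ zᵢ(Kᵢ−1)/(1+ψ(Kᵢ−1)) = 0.
g(0) = ΣzᵢKᵢ − 1 = 0.1626 and g(1) = 1 − Σzᵢ/Kᵢ = -0.8664, so a root lies in (0, 1).
Newton iteration, ψ⁰ = 0.49:
  ψ = 0.4900: g = -0.19062, g' = -0.7627 → ψ = 0.2401
  ψ = 0.2401: g = -0.01481, g' = -0.6817 → ψ = 0.2184
Converged at ψ = 0.2184.
Compositions from xᵢ = zᵢ/(1+ψ(Kᵢ−1)), yᵢ = Kᵢxᵢ:
  THF: x = 0.0715, y = 0.2110
  cyclohexane: x = 0.3497, y = 0.6108
  o-xylene: x = 0.4766, y = 0.1497
  n-nonane: x = 0.1022, y = 0.0285

x_o-xylene = 0.4766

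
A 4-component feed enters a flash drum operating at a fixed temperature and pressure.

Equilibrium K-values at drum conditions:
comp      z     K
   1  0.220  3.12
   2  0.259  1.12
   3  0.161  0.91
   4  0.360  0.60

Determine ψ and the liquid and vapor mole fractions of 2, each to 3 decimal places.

Material balance + equilibrium reduce to Σ zᵢ(Kᵢ−1)/(1+ψ(Kᵢ−1)) = 0.
Feasibility: ΣzᵢKᵢ = 1.339, Σzᵢ/Kᵢ = 1.079 — both > 1, two phases present.
Newton–Raphson from ψ = 0.5:
  ψ = 0.500: g = 0.0606, g' = -0.328 → ψ = 0.685
  ψ = 0.685: g = 0.0052, g' = -0.278 → ψ = 0.703
  ψ = 0.703: g = 0.0000, g' = -0.276 → ψ = 0.704
Converged at ψ = 0.704.
Compositions from xᵢ = zᵢ/(1+ψ(Kᵢ−1)), yᵢ = Kᵢxᵢ:
  1: x = 0.088, y = 0.276
  2: x = 0.239, y = 0.267
  3: x = 0.172, y = 0.156
  4: x = 0.501, y = 0.301

ψ = 0.704, x_2 = 0.239, y_2 = 0.267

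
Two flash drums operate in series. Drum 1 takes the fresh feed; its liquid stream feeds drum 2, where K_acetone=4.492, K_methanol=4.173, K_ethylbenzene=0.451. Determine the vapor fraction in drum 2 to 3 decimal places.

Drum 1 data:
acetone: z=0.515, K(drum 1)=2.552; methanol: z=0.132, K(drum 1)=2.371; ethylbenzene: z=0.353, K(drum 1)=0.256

Drum 1:
Material balance + equilibrium reduce to Σ zᵢ(Kᵢ−1)/(1+ψ₁(Kᵢ−1)) = 0.
Check two-phase: ΣzᵢKᵢ = 1.718 > 1 and Σzᵢ/Kᵢ = 1.636 > 1, so g(0) = 0.718 > 0 and g(1) = -0.636 < 0.
Newton–Raphson from ψ₁ = 0.31:
  ψ₁ = 0.310: g = 0.3253, g' = -1.018 → ψ₁ = 0.630
  ψ₁ = 0.630: g = 0.0073, g' = -1.080 → ψ₁ = 0.636
Converged at ψ₁ = 0.636.
Drum-1 compositions:
  acetone: x = 0.259, y = 0.661
  methanol: x = 0.070, y = 0.167
  ethylbenzene: x = 0.670, y = 0.172
Drum-2 feed = drum-1 liquid: z₂ = (0.2591, 0.0705, 0.6704).
Drum 2:
Let ψ₂ = V/F and solve Σ zᵢ(Kᵢ−1)/(1+ψ₂(Kᵢ−1)) = 0.
Check two-phase: ΣzᵢKᵢ = 1.760 > 1 and Σzᵢ/Kᵢ = 1.561 > 1, so g(0) = 0.760 > 0 and g(1) = -0.561 < 0.
Newton–Raphson from ψ₂ = 0.53:
  ψ₂ = 0.530: g = -0.1183, g' = -0.889 → ψ₂ = 0.397
  ψ₂ = 0.397: g = 0.0075, g' = -1.024 → ψ₂ = 0.404
Converged at ψ₂ = 0.404.
  acetone: x = 0.107, y = 0.483
  methanol: x = 0.031, y = 0.129
  ethylbenzene: x = 0.862, y = 0.389

V/F (drum 2) = 0.404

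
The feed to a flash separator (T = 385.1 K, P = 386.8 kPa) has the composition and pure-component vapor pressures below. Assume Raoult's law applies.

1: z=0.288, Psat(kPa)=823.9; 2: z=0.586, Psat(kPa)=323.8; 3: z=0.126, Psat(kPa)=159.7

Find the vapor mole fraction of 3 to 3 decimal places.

Raoult's law: Kᵢ = Pᵢˢᵃᵗ/P = Pᵢˢᵃᵗ/386.8.
  K_1 = 823.9/386.8 = 2.13004, K_2 = 323.8/386.8 = 0.83713, K_3 = 159.7/386.8 = 0.41287
Material balance + equilibrium reduce to Σ zᵢ(Kᵢ−1)/(1+β(Kᵢ−1)) = 0.
g(0) = ΣzᵢKᵢ − 1 = 0.156 and g(1) = 1 − Σzᵢ/Kᵢ = -0.140, so a root lies in (0, 1).
Newton iteration, β⁰ = 0.5:
  β = 0.500: g = -0.0007, g' = -0.256 → β = 0.497
Converged at β = 0.497.
Compositions from xᵢ = zᵢ/(1+β(Kᵢ−1)), yᵢ = Kᵢxᵢ:
  1: x = 0.184, y = 0.393
  2: x = 0.638, y = 0.534
  3: x = 0.178, y = 0.073

y_3 = 0.073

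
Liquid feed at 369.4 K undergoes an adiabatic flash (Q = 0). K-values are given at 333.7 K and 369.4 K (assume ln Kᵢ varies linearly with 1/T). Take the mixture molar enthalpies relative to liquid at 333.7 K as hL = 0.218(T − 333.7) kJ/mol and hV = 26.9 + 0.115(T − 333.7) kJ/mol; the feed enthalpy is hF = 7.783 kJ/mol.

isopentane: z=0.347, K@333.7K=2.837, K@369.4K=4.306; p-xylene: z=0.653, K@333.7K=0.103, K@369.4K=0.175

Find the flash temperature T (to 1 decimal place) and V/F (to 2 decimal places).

T = 352.4 K, V/F = 0.15

Adiabatic flash: solve Rachford–Rice at each trial T, then check hF = ψ·hV(T) + (1−ψ)·hL(T).
  T = 333.7 K: K = (2.837, 0.103), RR gives ψ = 0.031, H_out = 0.844 kJ/mol
  T = 369.4 K: K = (4.306, 0.175), RR gives ψ = 0.223, H_out = 12.963 kJ/mol
  T = 351.5 K: K = (3.530, 0.136), RR gives ψ = 0.144, H_out = 7.478 kJ/mol
  T = 360.4 K: K = (3.906, 0.155), RR gives ψ = 0.186, H_out = 10.308 kJ/mol
  T = 355.9 K: K = (3.714, 0.145), RR gives ψ = 0.165, H_out = 8.907 kJ/mol
  T = 353.7 K: K = (3.621, 0.140), RR gives ψ = 0.155, H_out = 8.200 kJ/mol
Linear interpolation between T = 351.5 (H_out = 7.478) and T = 353.7 (H_out = 8.200) on hF = 7.783 gives T ≈ 352.4 K, at which ψ = 0.15.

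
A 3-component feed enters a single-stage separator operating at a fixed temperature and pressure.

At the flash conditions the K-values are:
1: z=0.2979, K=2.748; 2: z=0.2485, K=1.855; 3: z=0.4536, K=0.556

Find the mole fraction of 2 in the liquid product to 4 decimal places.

x_2 = 0.1425

Rachford–Rice: g(β) = Σ zᵢ(Kᵢ−1)/(1+β(Kᵢ−1)) = 0.
Feasibility: ΣzᵢKᵢ = 1.5318, Σzᵢ/Kᵢ = 1.0582 — both > 1, two phases present.
Iterate (Newton) starting at β = 0.5:
  β = 0.5000: g = 0.16784, g' = -0.4961 → β = 0.8383
  β = 0.8383: g = 0.01416, g' = -0.4383 → β = 0.8706
Converged at β = 0.8706.
Compositions from xᵢ = zᵢ/(1+β(Kᵢ−1)), yᵢ = Kᵢxᵢ:
  1: x = 0.1181, y = 0.3246
  2: x = 0.1425, y = 0.2643
  3: x = 0.7394, y = 0.4111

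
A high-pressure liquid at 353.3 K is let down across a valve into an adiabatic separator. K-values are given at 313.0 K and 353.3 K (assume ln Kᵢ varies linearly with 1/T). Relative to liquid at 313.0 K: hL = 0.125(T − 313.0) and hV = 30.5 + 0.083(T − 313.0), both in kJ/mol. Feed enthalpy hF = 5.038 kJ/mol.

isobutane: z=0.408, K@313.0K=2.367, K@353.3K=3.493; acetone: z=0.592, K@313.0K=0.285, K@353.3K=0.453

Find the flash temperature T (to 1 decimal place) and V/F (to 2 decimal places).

Adiabatic flash: solve Rachford–Rice at each trial T, then check hF = ψ·hV(T) + (1−ψ)·hL(T).
  T = 313.0 K: K = (2.367, 0.285), RR gives ψ = 0.138, H_out = 4.196 kJ/mol
  T = 353.3 K: K = (3.493, 0.453), RR gives ψ = 0.508, H_out = 19.684 kJ/mol
  T = 333.1 K: K = (2.908, 0.364), RR gives ψ = 0.331, H_out = 12.341 kJ/mol
  T = 323.1 K: K = (2.633, 0.324), RR gives ψ = 0.241, H_out = 8.503 kJ/mol
  T = 318.1 K: K = (2.500, 0.304), RR gives ψ = 0.192, H_out = 6.444 kJ/mol
  T = 315.6 K: K = (2.434, 0.295), RR gives ψ = 0.166, H_out = 5.363 kJ/mol
  T = 314.3 K: K = (2.401, 0.290), RR gives ψ = 0.152, H_out = 4.785 kJ/mol
Linear interpolation between T = 314.3 (H_out = 4.785) and T = 315.6 (H_out = 5.363) on hF = 5.038 gives T ≈ 314.9 K, at which ψ = 0.16.

T = 314.9 K, V/F = 0.16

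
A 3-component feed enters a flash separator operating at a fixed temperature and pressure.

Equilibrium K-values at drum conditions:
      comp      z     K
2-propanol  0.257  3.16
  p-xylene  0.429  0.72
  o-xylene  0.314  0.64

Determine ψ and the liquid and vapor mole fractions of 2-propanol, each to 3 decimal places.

Iterate (Newton) starting at ψ = 0.63:
  ψ = 0.630: g = -0.0569, g' = -0.333 → ψ = 0.459
  ψ = 0.459: g = 0.0055, g' = -0.405 → ψ = 0.473
Converged at ψ = 0.473.
Compositions from xᵢ = zᵢ/(1+ψ(Kᵢ−1)), yᵢ = Kᵢxᵢ:
  2-propanol: x = 0.127, y = 0.402
  p-xylene: x = 0.494, y = 0.356
  o-xylene: x = 0.378, y = 0.242

ψ = 0.473, x_2-propanol = 0.127, y_2-propanol = 0.402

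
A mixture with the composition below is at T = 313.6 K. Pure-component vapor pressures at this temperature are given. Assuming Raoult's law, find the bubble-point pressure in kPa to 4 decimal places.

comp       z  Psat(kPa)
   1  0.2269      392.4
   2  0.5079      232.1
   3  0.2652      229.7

At the bubble point ψ → 0, so ΣzᵢKᵢ = 1 with Kᵢ = Pᵢˢᵃᵗ/P ⇒ P = ΣzᵢPᵢˢᵃᵗ.
P = 0.2269·392.4 + 0.5079·232.1 + 0.2652·229.7 = 267.8356 kPa

Pbub = 267.8356 kPa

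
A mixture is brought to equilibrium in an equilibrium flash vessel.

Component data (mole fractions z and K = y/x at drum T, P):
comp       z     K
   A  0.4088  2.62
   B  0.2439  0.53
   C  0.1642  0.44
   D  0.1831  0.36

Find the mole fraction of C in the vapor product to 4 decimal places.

Let β = V/F and solve Σ zᵢ(Kᵢ−1)/(1+β(Kᵢ−1)) = 0.
Check two-phase: ΣzᵢKᵢ = 1.3385 > 1 and Σzᵢ/Kᵢ = 1.4980 > 1, so g(0) = 0.3385 > 0 and g(1) = -0.4980 < 0.
Iterate (Newton) starting at β = 0.46:
  β = 0.4600: g = -0.05671, g' = -0.6840 → β = 0.3771
  β = 0.3771: g = 0.00076, g' = -0.7061 → β = 0.3782
Converged at β = 0.3782.
Compositions from xᵢ = zᵢ/(1+β(Kᵢ−1)), yᵢ = Kᵢxᵢ:
  A: x = 0.2535, y = 0.6642
  B: x = 0.2966, y = 0.1572
  C: x = 0.2083, y = 0.0917
  D: x = 0.2416, y = 0.0870

y_C = 0.0917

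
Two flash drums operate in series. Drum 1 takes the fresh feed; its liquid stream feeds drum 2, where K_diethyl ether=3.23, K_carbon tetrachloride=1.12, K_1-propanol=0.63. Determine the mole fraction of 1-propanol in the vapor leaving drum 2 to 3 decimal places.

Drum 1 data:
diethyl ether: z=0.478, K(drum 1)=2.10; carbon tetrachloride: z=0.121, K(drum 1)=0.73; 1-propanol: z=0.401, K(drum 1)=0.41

Drum 1:
Material balance + equilibrium reduce to Σ zᵢ(Kᵢ−1)/(1+ψ₁(Kᵢ−1)) = 0.
Feasibility: ΣzᵢKᵢ = 1.257, Σzᵢ/Kᵢ = 1.371 — both > 1, two phases present.
Iterate (Newton) starting at ψ₁ = 0.5:
  ψ₁ = 0.500: g = -0.0341, g' = -0.533 → ψ₁ = 0.436
Converged at ψ₁ = 0.436.
Drum-1 compositions:
  diethyl ether: x = 0.323, y = 0.679
  carbon tetrachloride: x = 0.137, y = 0.100
  1-propanol: x = 0.540, y = 0.221
Drum-2 feed = drum-1 liquid: z₂ = (0.3231, 0.1371, 0.5397).
Drum 2:
Rachford–Rice: g(ψ₂) = Σ zᵢ(Kᵢ−1)/(1+ψ₂(Kᵢ−1)) = 0.
Feasibility: ΣzᵢKᵢ = 1.537, Σzᵢ/Kᵢ = 1.079 — both > 1, two phases present.
Newton iteration, ψ₂⁰ = 0.5:
  ψ₂ = 0.500: g = 0.1112, g' = -0.472 → ψ₂ = 0.736
  ψ₂ = 0.736: g = 0.0137, g' = -0.372 → ψ₂ = 0.772
  ψ₂ = 0.772: g = 0.0002, g' = -0.363 → ψ₂ = 0.773
Converged at ψ₂ = 0.773.
  diethyl ether: x = 0.119, y = 0.383
  carbon tetrachloride: x = 0.125, y = 0.141
  1-propanol: x = 0.756, y = 0.476

y_1-propanol (drum 2) = 0.476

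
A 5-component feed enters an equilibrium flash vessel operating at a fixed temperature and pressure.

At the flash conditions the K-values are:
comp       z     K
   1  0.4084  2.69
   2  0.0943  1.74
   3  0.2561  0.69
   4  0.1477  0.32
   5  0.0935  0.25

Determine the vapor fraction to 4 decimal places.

Let ψ = V/F and solve Σ zᵢ(Kᵢ−1)/(1+ψ(Kᵢ−1)) = 0.
Feasibility: ΣzᵢKᵢ = 1.5100, Σzᵢ/Kᵢ = 1.4127 — both > 1, two phases present.
Newton iteration, ψ⁰ = 0.5:
  ψ = 0.5000: g = 0.06670, g' = -0.6961 → ψ = 0.5958
  ψ = 0.5958: g = -0.00066, g' = -0.7164 → ψ = 0.5949
Converged at ψ = 0.5949.

ψ = 0.5949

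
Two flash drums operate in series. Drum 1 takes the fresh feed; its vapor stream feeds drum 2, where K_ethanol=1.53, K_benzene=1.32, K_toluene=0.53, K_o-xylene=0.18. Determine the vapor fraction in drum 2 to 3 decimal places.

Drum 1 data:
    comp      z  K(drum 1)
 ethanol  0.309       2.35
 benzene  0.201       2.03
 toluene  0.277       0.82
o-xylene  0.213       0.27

V/F (drum 2) = 0.273

Drum 1:
Iterate (Newton) starting at ψ₁ = 0.5:
  ψ₁ = 0.500: g = 0.0860, g' = -0.586 → ψ₁ = 0.647
  ψ₁ = 0.647: g = -0.0041, g' = -0.656 → ψ₁ = 0.641
Converged at ψ₁ = 0.641.
Drum-1 compositions:
  ethanol: x = 0.166, y = 0.389
  benzene: x = 0.121, y = 0.246
  toluene: x = 0.313, y = 0.257
  o-xylene: x = 0.400, y = 0.108
Drum-2 feed = drum-1 vapor: z₂ = (0.3894, 0.2458, 0.2567, 0.1080).
Drum 2:
Rachford–Rice: g(ψ₂) = Σ zᵢ(Kᵢ−1)/(1+ψ₂(Kᵢ−1)) = 0.
g(0) = ΣzᵢKᵢ − 1 = 0.076 and g(1) = 1 − Σzᵢ/Kᵢ = -0.525, so a root lies in (0, 1).
Newton iteration, ψ₂⁰ = 0.5:
  ψ₂ = 0.500: g = -0.0769, g' = -0.393 → ψ₂ = 0.304
  ψ₂ = 0.304: g = -0.0094, g' = -0.308 → ψ₂ = 0.274
  ψ₂ = 0.274: g = -0.0001, g' = -0.300 → ψ₂ = 0.273
Converged at ψ₂ = 0.273.
  ethanol: x = 0.340, y = 0.520
  benzene: x = 0.226, y = 0.298
  toluene: x = 0.295, y = 0.156
  o-xylene: x = 0.139, y = 0.025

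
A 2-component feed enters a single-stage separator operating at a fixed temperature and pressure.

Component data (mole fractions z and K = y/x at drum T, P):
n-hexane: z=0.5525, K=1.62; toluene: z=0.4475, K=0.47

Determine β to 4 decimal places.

β = 0.3207

Rachford–Rice: g(β) = Σ zᵢ(Kᵢ−1)/(1+β(Kᵢ−1)) = 0.
g(0) = ΣzᵢKᵢ − 1 = 0.1054 and g(1) = 1 − Σzᵢ/Kᵢ = -0.2932, so a root lies in (0, 1).
Binary case is linear: z₁(K₁−1)(1+β(K₂−1)) + z₂(K₂−1)(1+β(K₁−1)) = 0
⇒ β = [z₁(K₁−1)+z₂(K₂−1)] / [−(K₁−1)(K₂−1)] = 0.10538/0.32860 = 0.3207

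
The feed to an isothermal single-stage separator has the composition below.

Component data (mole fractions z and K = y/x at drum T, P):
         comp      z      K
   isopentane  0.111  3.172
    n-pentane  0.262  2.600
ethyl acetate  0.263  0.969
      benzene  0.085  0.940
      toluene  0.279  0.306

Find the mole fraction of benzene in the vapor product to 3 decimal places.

y_benzene = 0.083

Iterate (Newton) starting at V/F = 0.5:
  V/F = 0.500: g = 0.0384, g' = -0.643 → V/F = 0.560
  V/F = 0.560: g = -0.0002, g' = -0.653 → V/F = 0.559
Converged at V/F = 0.559.
Compositions from xᵢ = zᵢ/(1+V/F(Kᵢ−1)), yᵢ = Kᵢxᵢ:
  isopentane: x = 0.050, y = 0.159
  n-pentane: x = 0.138, y = 0.359
  ethyl acetate: x = 0.268, y = 0.259
  benzene: x = 0.088, y = 0.083
  toluene: x = 0.456, y = 0.140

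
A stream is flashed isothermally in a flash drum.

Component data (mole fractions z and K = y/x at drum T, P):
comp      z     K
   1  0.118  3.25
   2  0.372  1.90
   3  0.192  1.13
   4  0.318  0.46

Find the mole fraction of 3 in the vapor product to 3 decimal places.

y_3 = 0.196

Newton iteration, ψ⁰ = 0.5:
  ψ = 0.500: g = 0.1440, g' = -0.452 → ψ = 0.818
  ψ = 0.818: g = 0.0011, g' = -0.474 → ψ = 0.821
Converged at ψ = 0.821.
Compositions from xᵢ = zᵢ/(1+ψ(Kᵢ−1)), yᵢ = Kᵢxᵢ:
  1: x = 0.041, y = 0.135
  2: x = 0.214, y = 0.407
  3: x = 0.173, y = 0.196
  4: x = 0.571, y = 0.263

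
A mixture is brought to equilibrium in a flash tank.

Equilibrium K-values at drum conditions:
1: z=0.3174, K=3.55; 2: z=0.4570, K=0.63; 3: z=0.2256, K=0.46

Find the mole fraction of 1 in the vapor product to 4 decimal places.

Let β = V/F and solve Σ zᵢ(Kᵢ−1)/(1+β(Kᵢ−1)) = 0.
Feasibility: ΣzᵢKᵢ = 1.5185, Σzᵢ/Kᵢ = 1.3052 — both > 1, two phases present.
Newton–Raphson from β = 0.5:
  β = 0.5000: g = -0.01859, g' = -0.6164 → β = 0.4698
  β = 0.4698: g = 0.00030, g' = -0.6369 → β = 0.4703
Converged at β = 0.4703.
Compositions from xᵢ = zᵢ/(1+β(Kᵢ−1)), yᵢ = Kᵢxᵢ:
  1: x = 0.1443, y = 0.5123
  2: x = 0.5533, y = 0.3486
  3: x = 0.3024, y = 0.1391

y_1 = 0.5123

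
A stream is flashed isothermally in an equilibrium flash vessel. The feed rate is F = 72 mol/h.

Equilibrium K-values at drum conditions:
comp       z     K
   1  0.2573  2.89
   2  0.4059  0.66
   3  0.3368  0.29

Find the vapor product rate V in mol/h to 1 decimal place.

Rachford–Rice: g(ψ) = Σ zᵢ(Kᵢ−1)/(1+ψ(Kᵢ−1)) = 0.
Feasibility: ΣzᵢKᵢ = 1.1092, Σzᵢ/Kᵢ = 1.8654 — both > 1, two phases present.
Newton iteration, ψ⁰ = 0.5:
  ψ = 0.5000: g = -0.28699, g' = -0.7192 → ψ = 0.1009
  ψ = 0.1009: g = 0.00788, g' = -0.8955 → ψ = 0.1097
  ψ = 0.1097: g = 0.00007, g' = -0.8808 → ψ = 0.1098
Converged at ψ = 0.1098.
Then V = ψ·F = 0.1098·72 = 7.9 mol/h and L = F − V = 64.1 mol/h.

V = 7.9 mol/h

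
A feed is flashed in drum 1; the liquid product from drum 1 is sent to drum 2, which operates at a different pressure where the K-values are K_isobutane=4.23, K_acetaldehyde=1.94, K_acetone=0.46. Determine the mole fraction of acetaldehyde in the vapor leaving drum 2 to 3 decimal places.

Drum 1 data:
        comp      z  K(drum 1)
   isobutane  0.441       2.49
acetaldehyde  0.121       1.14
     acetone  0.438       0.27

y_acetaldehyde (drum 2) = 0.154

Drum 1:
Let ψ₁ = V/F and solve Σ zᵢ(Kᵢ−1)/(1+ψ₁(Kᵢ−1)) = 0.
Check two-phase: ΣzᵢKᵢ = 1.354 > 1 and Σzᵢ/Kᵢ = 1.905 > 1, so g(0) = 0.354 > 0 and g(1) = -0.905 < 0.
Newton iteration, ψ₁⁰ = 0.5:
  ψ₁ = 0.500: g = -0.1111, g' = -0.902 → ψ₁ = 0.377
  ψ₁ = 0.377: g = -0.0042, g' = -0.848 → ψ₁ = 0.372
Converged at ψ₁ = 0.372.
Drum-1 compositions:
  isobutane: x = 0.284, y = 0.707
  acetaldehyde: x = 0.115, y = 0.131
  acetone: x = 0.601, y = 0.162
Drum-2 feed = drum-1 liquid: z₂ = (0.2838, 0.1150, 0.6012).
Drum 2:
Let ψ₂ = V/F and solve Σ zᵢ(Kᵢ−1)/(1+ψ₂(Kᵢ−1)) = 0.
Check two-phase: ΣzᵢKᵢ = 1.700 > 1 and Σzᵢ/Kᵢ = 1.433 > 1, so g(0) = 0.700 > 0 and g(1) = -0.433 < 0.
Newton–Raphson from ψ₂ = 0.35:
  ψ₂ = 0.350: g = 0.1112, g' = -0.976 → ψ₂ = 0.464
  ψ₂ = 0.464: g = 0.0089, g' = -0.836 → ψ₂ = 0.475
Converged at ψ₂ = 0.475.
  isobutane: x = 0.112, y = 0.474
  acetaldehyde: x = 0.080, y = 0.154
  acetone: x = 0.808, y = 0.372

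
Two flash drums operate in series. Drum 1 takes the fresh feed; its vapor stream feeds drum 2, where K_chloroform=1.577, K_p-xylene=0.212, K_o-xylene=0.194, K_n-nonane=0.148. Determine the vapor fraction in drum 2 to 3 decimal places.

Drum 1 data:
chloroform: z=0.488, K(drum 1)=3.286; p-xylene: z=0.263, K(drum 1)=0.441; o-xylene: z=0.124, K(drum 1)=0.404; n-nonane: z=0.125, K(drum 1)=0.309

Drum 1:
Newton iteration, ψ₁⁰ = 0.6:
  ψ₁ = 0.600: g = -0.0134, g' = -0.920 → ψ₁ = 0.585
Converged at ψ₁ = 0.585.
Drum-1 compositions:
  chloroform: x = 0.209, y = 0.686
  p-xylene: x = 0.391, y = 0.172
  o-xylene: x = 0.190, y = 0.077
  n-nonane: x = 0.210, y = 0.065
Drum-2 feed = drum-1 vapor: z₂ = (0.6858, 0.1724, 0.0769, 0.0649).
Drum 2:
Material balance + equilibrium reduce to Σ zᵢ(Kᵢ−1)/(1+ψ₂(Kᵢ−1)) = 0.
g(0) = ΣzᵢKᵢ − 1 = 0.143 and g(1) = 1 − Σzᵢ/Kᵢ = -1.083, so a root lies in (0, 1).
Iterate (Newton) starting at ψ₂ = 0.44:
  ψ₂ = 0.440: g = -0.0769, g' = -0.637 → ψ₂ = 0.319
  ψ₂ = 0.319: g = -0.0068, g' = -0.533 → ψ₂ = 0.307
  ψ₂ = 0.307: g = -0.0001, g' = -0.525 → ψ₂ = 0.306
Converged at ψ₂ = 0.306.
  chloroform: x = 0.583, y = 0.919
  p-xylene: x = 0.227, y = 0.048
  o-xylene: x = 0.102, y = 0.020
  n-nonane: x = 0.088, y = 0.013

V/F (drum 2) = 0.306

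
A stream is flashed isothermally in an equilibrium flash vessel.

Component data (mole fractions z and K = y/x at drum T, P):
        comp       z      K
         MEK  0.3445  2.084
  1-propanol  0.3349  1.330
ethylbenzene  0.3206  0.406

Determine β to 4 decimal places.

Newton iteration, β⁰ = 0.51:
  β = 0.5100: g = 0.06188, g' = -0.4274 → β = 0.6548
  β = 0.6548: g = -0.00236, g' = -0.4661 → β = 0.6497
Converged at β = 0.6497.

β = 0.6497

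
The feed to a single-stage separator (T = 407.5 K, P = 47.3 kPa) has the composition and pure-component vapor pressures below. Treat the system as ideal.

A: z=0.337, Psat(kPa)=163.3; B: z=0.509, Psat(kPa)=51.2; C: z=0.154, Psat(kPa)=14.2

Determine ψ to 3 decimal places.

Raoult's law: Kᵢ = Pᵢˢᵃᵗ/P = Pᵢˢᵃᵗ/47.3.
  K_A = 163.3/47.3 = 3.45243, K_B = 51.2/47.3 = 1.08245, K_C = 14.2/47.3 = 0.30021
Material balance + equilibrium reduce to Σ zᵢ(Kᵢ−1)/(1+ψ(Kᵢ−1)) = 0.
Check two-phase: ΣzᵢKᵢ = 1.761 > 1 and Σzᵢ/Kᵢ = 1.081 > 1, so g(0) = 0.761 > 0 and g(1) = -0.081 < 0.
Newton iteration, ψ⁰ = 0.6:
  ψ = 0.600: g = 0.1886, g' = -0.559 → ψ = 0.937
  ψ = 0.937: g = -0.0238, g' = -0.826 → ψ = 0.909
  ψ = 0.909: g = -0.0009, g' = -0.766 → ψ = 0.907
Converged at ψ = 0.907.

ψ = 0.907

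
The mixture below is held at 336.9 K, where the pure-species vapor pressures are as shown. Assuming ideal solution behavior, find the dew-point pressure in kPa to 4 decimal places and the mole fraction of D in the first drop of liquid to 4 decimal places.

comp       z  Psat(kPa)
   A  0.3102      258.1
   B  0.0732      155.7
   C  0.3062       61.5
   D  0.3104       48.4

Pdew = 76.5458 kPa, x_D = 0.4909

At the dew point ψ → 1, so Σzᵢ/Kᵢ = 1 with Kᵢ = Pᵢˢᵃᵗ/P ⇒ 1/P = Σzᵢ/Pᵢˢᵃᵗ.
1/P = 0.3102/258.1 + 0.0732/155.7 + 0.3062/61.5 + 0.3104/48.4 = 0.0130641 ⇒ P = 76.5458 kPa
xᵢ = zᵢP/Pᵢˢᵃᵗ ⇒ x_D = 0.3104·76.5458/48.4 = 0.4909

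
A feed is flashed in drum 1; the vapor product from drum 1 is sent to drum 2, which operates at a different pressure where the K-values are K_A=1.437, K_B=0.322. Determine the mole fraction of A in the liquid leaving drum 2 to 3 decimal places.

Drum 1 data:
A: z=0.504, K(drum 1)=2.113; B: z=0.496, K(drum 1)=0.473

x_A (drum 2) = 0.608

Drum 1:
Newton iteration, ψ₁⁰ = 0.5:
  ψ₁ = 0.500: g = 0.0055, g' = -0.512 → ψ₁ = 0.511
Converged at ψ₁ = 0.511.
Drum-1 compositions:
  A: x = 0.321, y = 0.679
  B: x = 0.679, y = 0.321
Drum-2 feed = drum-1 vapor: z₂ = (0.6790, 0.3210).
Drum 2:
Material balance + equilibrium reduce to Σ zᵢ(Kᵢ−1)/(1+ψ₂(Kᵢ−1)) = 0.
Feasibility: ΣzᵢKᵢ = 1.079, Σzᵢ/Kᵢ = 1.469 — both > 1, two phases present.
Newton–Raphson from ψ₂ = 0.5:
  ψ₂ = 0.500: g = -0.0857, g' = -0.425 → ψ₂ = 0.298
  ψ₂ = 0.298: g = -0.0103, g' = -0.333 → ψ₂ = 0.267
Converged at ψ₂ = 0.267.
  A: x = 0.608, y = 0.874
  B: x = 0.392, y = 0.126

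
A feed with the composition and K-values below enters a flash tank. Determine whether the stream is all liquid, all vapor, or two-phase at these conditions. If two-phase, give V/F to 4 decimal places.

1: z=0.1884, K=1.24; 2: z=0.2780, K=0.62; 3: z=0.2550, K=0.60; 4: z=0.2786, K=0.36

ΣzᵢKᵢ = 0.6593; Σzᵢ/Kᵢ = 1.7992.
Since ΣzᵢKᵢ < 1 the mixture is below its bubble point — single liquid phase.

all liquid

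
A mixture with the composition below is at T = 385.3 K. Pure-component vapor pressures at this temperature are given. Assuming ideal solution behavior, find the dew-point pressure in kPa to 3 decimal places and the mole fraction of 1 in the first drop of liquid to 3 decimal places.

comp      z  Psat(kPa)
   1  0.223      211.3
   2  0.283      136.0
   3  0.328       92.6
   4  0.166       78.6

At the dew point ψ → 1, so Σzᵢ/Kᵢ = 1 with Kᵢ = Pᵢˢᵃᵗ/P ⇒ 1/P = Σzᵢ/Pᵢˢᵃᵗ.
1/P = 0.223/211.3 + 0.283/136.0 + 0.328/92.6 + 0.166/78.6 = 0.008790 ⇒ P = 113.761 kPa
xᵢ = zᵢP/Pᵢˢᵃᵗ ⇒ x_1 = 0.223·113.761/211.3 = 0.120

Pdew = 113.761 kPa, x_1 = 0.120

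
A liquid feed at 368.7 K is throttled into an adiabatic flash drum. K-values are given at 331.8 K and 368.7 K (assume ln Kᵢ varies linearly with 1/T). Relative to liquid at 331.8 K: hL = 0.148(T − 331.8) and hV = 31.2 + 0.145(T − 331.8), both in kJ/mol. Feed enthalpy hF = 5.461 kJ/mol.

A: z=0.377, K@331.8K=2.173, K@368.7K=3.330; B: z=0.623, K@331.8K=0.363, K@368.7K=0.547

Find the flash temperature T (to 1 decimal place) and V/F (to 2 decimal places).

T = 337.4 K, V/F = 0.15

Adiabatic flash: solve Rachford–Rice at each trial T, then check hF = ψ·hV(T) + (1−ψ)·hL(T).
  T = 331.8 K: K = (2.173, 0.363), RR gives ψ = 0.061, H_out = 1.894 kJ/mol
  T = 368.7 K: K = (3.330, 0.547), RR gives ψ = 0.565, H_out = 23.022 kJ/mol
  T = 350.2 K: K = (2.719, 0.450), RR gives ψ = 0.323, H_out = 12.790 kJ/mol
  T = 341.0 K: K = (2.438, 0.405), RR gives ψ = 0.201, H_out = 7.622 kJ/mol
  T = 336.4 K: K = (2.304, 0.384), RR gives ψ = 0.134, H_out = 4.859 kJ/mol
  T = 338.7 K: K = (2.370, 0.395), RR gives ψ = 0.168, H_out = 6.261 kJ/mol
Linear interpolation between T = 336.4 (H_out = 4.859) and T = 338.7 (H_out = 6.261) on hF = 5.461 gives T ≈ 337.4 K, at which ψ = 0.15.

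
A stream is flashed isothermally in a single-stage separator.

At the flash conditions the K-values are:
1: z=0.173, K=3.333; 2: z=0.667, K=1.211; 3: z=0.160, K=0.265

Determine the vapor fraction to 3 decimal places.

ψ = 0.761

Newton–Raphson from ψ = 0.5:
  ψ = 0.500: g = 0.1277, g' = -0.441 → ψ = 0.790
  ψ = 0.790: g = -0.0175, g' = -0.629 → ψ = 0.762
  ψ = 0.762: g = -0.0006, g' = -0.590 → ψ = 0.761
Converged at ψ = 0.761.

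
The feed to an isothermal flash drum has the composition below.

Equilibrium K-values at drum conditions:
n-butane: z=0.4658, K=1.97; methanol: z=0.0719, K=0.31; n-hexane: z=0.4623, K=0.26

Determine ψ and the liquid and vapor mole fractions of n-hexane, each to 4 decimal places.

ψ = 0.0845, x_n-hexane = 0.4931, y_n-hexane = 0.1282

Let ψ = V/F and solve Σ zᵢ(Kᵢ−1)/(1+ψ(Kᵢ−1)) = 0.
g(0) = ΣzᵢKᵢ − 1 = 0.0601 and g(1) = 1 − Σzᵢ/Kᵢ = -1.2465, so a root lies in (0, 1).
Newton iteration, ψ⁰ = 0.32:
  ψ = 0.3200: g = -0.16712, g' = -0.7462 → ψ = 0.0961
  ψ = 0.0961: g = -0.00810, g' = -0.6994 → ψ = 0.0845
Converged at ψ = 0.0845.
Compositions from xᵢ = zᵢ/(1+ψ(Kᵢ−1)), yᵢ = Kᵢxᵢ:
  n-butane: x = 0.4305, y = 0.8481
  methanol: x = 0.0764, y = 0.0237
  n-hexane: x = 0.4931, y = 0.1282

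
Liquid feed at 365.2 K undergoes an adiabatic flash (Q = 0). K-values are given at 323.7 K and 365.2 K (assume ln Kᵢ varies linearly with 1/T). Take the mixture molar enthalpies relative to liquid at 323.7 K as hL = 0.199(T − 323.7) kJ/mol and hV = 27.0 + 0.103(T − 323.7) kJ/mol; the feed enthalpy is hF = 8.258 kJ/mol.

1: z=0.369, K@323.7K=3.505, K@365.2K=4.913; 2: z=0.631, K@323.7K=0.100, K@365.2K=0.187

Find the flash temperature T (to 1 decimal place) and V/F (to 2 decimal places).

Adiabatic flash: solve Rachford–Rice at each trial T, then check hF = ψ·hV(T) + (1−ψ)·hL(T).
  T = 323.7 K: K = (3.505, 0.100), RR gives ψ = 0.158, H_out = 4.269 kJ/mol
  T = 365.2 K: K = (4.913, 0.187), RR gives ψ = 0.293, H_out = 14.993 kJ/mol
  T = 344.4 K: K = (4.190, 0.139), RR gives ψ = 0.231, H_out = 9.895 kJ/mol
  T = 334.0 K: K = (3.841, 0.119), RR gives ψ = 0.197, H_out = 7.162 kJ/mol
  T = 339.2 K: K = (4.015, 0.129), RR gives ψ = 0.214, H_out = 8.548 kJ/mol
  T = 336.6 K: K = (3.928, 0.124), RR gives ψ = 0.205, H_out = 7.860 kJ/mol
  T = 337.9 K: K = (3.971, 0.126), RR gives ψ = 0.210, H_out = 8.206 kJ/mol
Linear interpolation between T = 337.9 (H_out = 8.206) and T = 339.2 (H_out = 8.548) on hF = 8.258 gives T ≈ 338.1 K, at which ψ = 0.21.

T = 338.1 K, V/F = 0.21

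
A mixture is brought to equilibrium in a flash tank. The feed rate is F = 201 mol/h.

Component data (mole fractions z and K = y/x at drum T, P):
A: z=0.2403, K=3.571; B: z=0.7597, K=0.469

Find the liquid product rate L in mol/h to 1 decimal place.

L = 169.4 mol/h

Rachford–Rice: g(β) = Σ zᵢ(Kᵢ−1)/(1+β(Kᵢ−1)) = 0.
Check two-phase: ΣzᵢKᵢ = 1.2144 > 1 and Σzᵢ/Kᵢ = 1.6871 > 1, so g(0) = 0.2144 > 0 and g(1) = -0.6871 < 0.
Newton iteration, β⁰ = 0.49:
  β = 0.4900: g = -0.27188, g' = -0.7024 → β = 0.1029
  β = 0.1029: g = 0.06180, g' = -1.2329 → β = 0.1531
  β = 0.1531: g = 0.00426, g' = -1.0717 → β = 0.1570
  β = 0.1570: g = 0.00002, g' = -1.0610 → β = 0.1571
Converged at β = 0.1571.
Then V = β·F = 0.1571·201 = 31.6 mol/h and L = F − V = 169.4 mol/h.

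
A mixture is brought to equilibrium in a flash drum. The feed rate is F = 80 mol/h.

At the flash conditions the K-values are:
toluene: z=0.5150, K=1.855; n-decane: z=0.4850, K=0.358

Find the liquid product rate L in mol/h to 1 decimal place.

L = 61.2 mol/h

Rachford–Rice: g(β) = Σ zᵢ(Kᵢ−1)/(1+β(Kᵢ−1)) = 0.
Check two-phase: ΣzᵢKᵢ = 1.1290 > 1 and Σzᵢ/Kᵢ = 1.6324 > 1, so g(0) = 0.1290 > 0 and g(1) = -0.6324 < 0.
Newton–Raphson from β = 0.5:
  β = 0.5000: g = -0.15011, g' = -0.6183 → β = 0.2572
  β = 0.2572: g = -0.01202, g' = -0.5398 → β = 0.2350
  β = 0.2350: g = -0.00002, g' = -0.5383 → β = 0.2349
Converged at β = 0.2349.
Then V = β·F = 0.2349·80 = 18.8 mol/h and L = F − V = 61.2 mol/h.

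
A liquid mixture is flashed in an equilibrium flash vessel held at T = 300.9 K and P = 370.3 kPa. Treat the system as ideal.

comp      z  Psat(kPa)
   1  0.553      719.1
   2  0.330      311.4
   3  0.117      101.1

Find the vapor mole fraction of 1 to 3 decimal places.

y_1 = 0.593

Raoult's law: Kᵢ = Pᵢˢᵃᵗ/P = Pᵢˢᵃᵗ/370.3.
  K_1 = 719.1/370.3 = 1.94194, K_2 = 311.4/370.3 = 0.84094, K_3 = 101.1/370.3 = 0.27302
Material balance + equilibrium reduce to Σ zᵢ(Kᵢ−1)/(1+β(Kᵢ−1)) = 0.
Check two-phase: ΣzᵢKᵢ = 1.383 > 1 and Σzᵢ/Kᵢ = 1.106 > 1, so g(0) = 0.383 > 0 and g(1) = -0.106 < 0.
Newton–Raphson from β = 0.51:
  β = 0.510: g = 0.1596, g' = -0.390 → β = 0.919
  β = 0.919: g = -0.0387, g' = -0.714 → β = 0.865
  β = 0.865: g = -0.0030, g' = -0.609 → β = 0.860
Converged at β = 0.860.
Compositions from xᵢ = zᵢ/(1+β(Kᵢ−1)), yᵢ = Kᵢxᵢ:
  1: x = 0.306, y = 0.593
  2: x = 0.382, y = 0.321
  3: x = 0.312, y = 0.085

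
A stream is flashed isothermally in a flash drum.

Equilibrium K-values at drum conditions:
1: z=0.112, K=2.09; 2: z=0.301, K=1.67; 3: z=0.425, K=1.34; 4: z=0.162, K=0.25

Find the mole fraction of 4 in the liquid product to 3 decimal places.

x_4 = 0.412

Iterate (Newton) starting at β = 0.5:
  β = 0.500: g = 0.1592, g' = -0.401 → β = 0.897
  β = 0.897: g = -0.0731, g' = -0.967 → β = 0.822
  β = 0.822: g = -0.0092, g' = -0.742 → β = 0.809
Converged at β = 0.809.
Compositions from xᵢ = zᵢ/(1+β(Kᵢ−1)), yᵢ = Kᵢxᵢ:
  1: x = 0.060, y = 0.124
  2: x = 0.195, y = 0.326
  3: x = 0.333, y = 0.447
  4: x = 0.412, y = 0.103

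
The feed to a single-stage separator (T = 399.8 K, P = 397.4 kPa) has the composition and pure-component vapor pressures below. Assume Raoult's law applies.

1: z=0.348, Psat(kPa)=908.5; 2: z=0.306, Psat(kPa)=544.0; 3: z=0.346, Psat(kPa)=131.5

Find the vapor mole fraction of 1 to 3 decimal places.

y_1 = 0.472

Raoult's law: Kᵢ = Pᵢˢᵃᵗ/P = Pᵢˢᵃᵗ/397.4.
  K_1 = 908.5/397.4 = 2.28611, K_2 = 544.0/397.4 = 1.36890, K_3 = 131.5/397.4 = 0.33090
Material balance + equilibrium reduce to Σ zᵢ(Kᵢ−1)/(1+V/F(Kᵢ−1)) = 0.
g(0) = ΣzᵢKᵢ − 1 = 0.329 and g(1) = 1 − Σzᵢ/Kᵢ = -0.421, so a root lies in (0, 1).
Newton–Raphson from V/F = 0.5:
  V/F = 0.500: g = 0.0198, g' = -0.593 → V/F = 0.533
Converged at V/F = 0.533.
Compositions from xᵢ = zᵢ/(1+V/F(Kᵢ−1)), yᵢ = Kᵢxᵢ:
  1: x = 0.206, y = 0.472
  2: x = 0.256, y = 0.350
  3: x = 0.538, y = 0.178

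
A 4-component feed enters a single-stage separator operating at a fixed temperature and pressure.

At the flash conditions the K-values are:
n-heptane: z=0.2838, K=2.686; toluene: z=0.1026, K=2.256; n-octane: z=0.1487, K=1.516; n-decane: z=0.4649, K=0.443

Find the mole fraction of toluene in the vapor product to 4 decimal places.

Material balance + equilibrium reduce to Σ zᵢ(Kᵢ−1)/(1+β(Kᵢ−1)) = 0.
Check two-phase: ΣzᵢKᵢ = 1.4251 > 1 and Σzᵢ/Kᵢ = 1.2987 > 1, so g(0) = 0.4251 > 0 and g(1) = -0.2987 < 0.
Newton–Raphson from β = 0.5:
  β = 0.5000: g = 0.04087, g' = -0.6007 → β = 0.5680
  β = 0.5680: g = 0.00016, g' = -0.5979 → β = 0.5683
Converged at β = 0.5683.
Compositions from xᵢ = zᵢ/(1+β(Kᵢ−1)), yᵢ = Kᵢxᵢ:
  n-heptane: x = 0.1449, y = 0.3893
  toluene: x = 0.0599, y = 0.1351
  n-octane: x = 0.1150, y = 0.1743
  n-decane: x = 0.6802, y = 0.3013

y_toluene = 0.1351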